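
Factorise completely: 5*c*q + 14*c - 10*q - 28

Group as (5*c*q + 14*c) + (-10*q - 28) = c*(5*q + 14) - 2*(5*q + 14).
Both groups share the factor (5*q + 14).

(5*q + 14)*(c - 2)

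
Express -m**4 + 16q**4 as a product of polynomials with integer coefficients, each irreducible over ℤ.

Difference of squares twice: with A = 2q and B = m, A⁴ − B⁴ = (A² − B²)(A² + B²), and A² − B² factors again.

(2q - m)(2q + m)(4q**2 + m**2)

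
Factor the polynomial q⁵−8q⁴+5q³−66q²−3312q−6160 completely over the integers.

(q+2)(q+5)(q−11)(q²−4q+56)

Among the possible rational roots, q = −2 is a root, giving the factor (q+2) and quotient q⁴−10q³+25q²−116q−3080.
Next, q = 11 is a root, giving the factor (q−11) and quotient q³+q²+36q+280.
Continuing, q = −5 is a root, giving the factor (q+5) and quotient q²−4q+56.
The quadratic q²−4q+56 has discriminant −208 < 0 and is irreducible over ℤ.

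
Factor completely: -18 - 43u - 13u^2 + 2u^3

Among the possible rational roots, u = -1/2 is a root, so (2u + 1) divides it; the quotient is u^2 - 7u - 18.
The remaining quadratic factors as (u - 9)(u + 2).

(2u + 1)(u + 2)(u - 9)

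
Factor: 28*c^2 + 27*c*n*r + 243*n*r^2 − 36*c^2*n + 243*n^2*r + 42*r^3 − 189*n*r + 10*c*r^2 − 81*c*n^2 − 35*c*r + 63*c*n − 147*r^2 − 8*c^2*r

−(4*c + 9*n + 7*r)*(9*n + 2*r − 7)*(c − 3*r)

Group: 4*c*(−9*c*n − 2*c*r + 7*c + 27*n*r + 6*r^2 − 21*r) + (9*n + 7*r)*(−9*c*n − 2*c*r + 7*c + 27*n*r + 6*r^2 − 21*r); both groups contain (−9*c*n − 2*c*r + 7*c + 27*n*r + 6*r^2 − 21*r), so (4*c + 9*n + 7*r) is a factor with cofactor −9*c*n − 2*c*r + 7*c + 27*n*r + 6*r^2 − 21*r.
The cofactor groups again: −9*c*n − 2*c*r + 7*c + 27*n*r + 6*r^2 − 21*r = −9*n*(c − 3*r) + (−2*r + 7)*(c − 3*r); both groups contain (c − 3*r), giving −(9*n + 2*r − 7)*(c − 3*r).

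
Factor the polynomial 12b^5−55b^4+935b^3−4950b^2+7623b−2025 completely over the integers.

Among the possible rational roots, b = 3 is a root, so (b−3) divides it; the quotient is 12b^4−19b^3+878b^2−2316b+675.
Continuing, b = 9/4 is a root, so (4b−9) divides it; the quotient is 3b^3+2b^2+224b−75.
Then b = 1/3 is a root, giving the factor (3b−1) and quotient b^2+b+75.
The quadratic b^2+b+75 has discriminant −299 < 0 and is irreducible over ℤ.

(3b−1)(4b−9)(b−3)(b^2+b+75)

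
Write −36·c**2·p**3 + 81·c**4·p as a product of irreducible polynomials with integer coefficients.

Every term has a factor of 9·c**2·p. Then 9·c**2 − 4·p**2 = (3·c)² − (2·p)².

9·c**2·p·(3·c + 2·p)·(3·c − 2·p)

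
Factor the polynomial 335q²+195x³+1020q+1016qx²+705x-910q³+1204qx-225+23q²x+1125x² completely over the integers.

Group: 13q(-70q²-79qx-55q-13x²-62x+15) + (-15x-15)(-70q²-79qx-55q-13x²-62x+15); both groups contain (-70q²-79qx-55q-13x²-62x+15), so (13q-15x-15) is a factor with cofactor -70q²-79qx-55q-13x²-62x+15.
The cofactor groups again: -70q²-79qx-55q-13x²-62x+15 = -14q(5q+x+5) + (-13x+3)(5q+x+5); both groups contain (5q+x+5), giving -(14q+13x-3)(5q+x+5).

-(13q-15x-15)(14q+13x-3)(5q+x+5)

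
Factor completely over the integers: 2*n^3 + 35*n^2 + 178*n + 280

(2*n + 7)*(n + 10)*(n + 4)

By the rational root theorem, n = -7/2 is a root, so (2*n + 7) is a factor; dividing leaves n^2 + 14*n + 40.
The remaining quadratic factors as (n + 10)(n + 4).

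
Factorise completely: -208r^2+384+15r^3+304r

(3r-8)(5r+4)(r-12)

Among the possible rational roots, r = 8/3 is a root, so (3r-8) divides it; the quotient is 5r^2-56r-48.
The remaining quadratic factors as (r-12)(5r+4).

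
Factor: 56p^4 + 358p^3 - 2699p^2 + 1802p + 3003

(2p - 7)(4p + 3)(7p - 13)(p + 11)

Trying the rational-root candidates, p = -11 is a root, so (p + 11) is a factor; dividing leaves 56p^3 - 258p^2 + 139p + 273.
Next, p = 13/7 is a root, so (7p - 13) is a factor; dividing leaves 8p^2 - 22p - 21.
The remaining quadratic factors as (4p + 3)(2p - 7).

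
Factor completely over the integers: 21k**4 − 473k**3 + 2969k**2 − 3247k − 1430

By the rational root theorem, k = 10 is a root, so (k − 10) divides it; the quotient is 21k**3 − 263k**2 + 339k + 143.
Continuing, k = 11 is a root, so (k − 11) divides it; the quotient is 21k**2 − 32k − 13.
The remaining quadratic factors as (7k − 13)(3k + 1).

(3k + 1)(7k − 13)(k − 10)(k − 11)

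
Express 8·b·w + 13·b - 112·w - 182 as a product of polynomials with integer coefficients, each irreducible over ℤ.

(8·w + 13)·(b - 14)

Group as (8·b·w + 13·b) + (-112·w - 182) = b·(8·w + 13) - 14·(8·w + 13).
Both groups share the factor (8·w + 13).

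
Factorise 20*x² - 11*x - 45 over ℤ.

Need a pair with product 20·(-45) = -900 and sum -11: that's -36 and 25.
Split the middle term: 20*x² - 36*x + 25*x - 45 = 4*x*(5*x - 9) + 5*(5*x - 9).

(4*x + 5)*(5*x - 9)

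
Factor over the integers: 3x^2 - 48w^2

3(x - 4w)(x + 4w)

Every term has a factor of 3. Then x^2 - 16w^2 = (x)² − (4w)².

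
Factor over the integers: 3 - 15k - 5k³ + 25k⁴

(5k - 1)(5k³ - 3)

Group as (25k⁴ - 15k) + (-5k³ + 3) = 5k(5k³ - 3) - (5k³ - 3).
Both groups share the factor (5k³ - 3).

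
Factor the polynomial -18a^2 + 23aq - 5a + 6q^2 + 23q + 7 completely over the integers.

Group: -9a(2a - 3q - 1) + (-2q - 7)(2a - 3q - 1); both groups contain (2a - 3q - 1).

-(2a - 3q - 1)(9a + 2q + 7)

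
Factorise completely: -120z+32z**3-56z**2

Pull out the common factor 8z, then factor the remaining trinomial.

8z(4z+5)(z-3)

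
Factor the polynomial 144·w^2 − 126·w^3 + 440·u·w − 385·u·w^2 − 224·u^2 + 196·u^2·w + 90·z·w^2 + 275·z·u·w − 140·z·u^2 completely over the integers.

−(5·z − 7·w + 8)·(4·u − 9·w)·(7·u + 2·w)

Group: 4·u·(−35·z·u − 10·z·w + 49·u·w − 56·u + 14·w^2 − 16·w) − 9·w·(−35·z·u − 10·z·w + 49·u·w − 56·u + 14·w^2 − 16·w); both groups contain (−35·z·u − 10·z·w + 49·u·w − 56·u + 14·w^2 − 16·w), so (4·u − 9·w) is a factor with cofactor −35·z·u − 10·z·w + 49·u·w − 56·u + 14·w^2 − 16·w.
The cofactor groups again: −35·z·u − 10·z·w + 49·u·w − 56·u + 14·w^2 − 16·w = −5·z·(7·u + 2·w) + (7·w − 8)·(7·u + 2·w); both groups contain (7·u + 2·w), giving −(5·z − 7·w + 8)·(7·u + 2·w).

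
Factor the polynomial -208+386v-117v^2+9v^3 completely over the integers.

(3v-13)(3v-2)(v-8)

Trying the rational-root candidates, v = 8 is a root, giving the factor (v-8) and quotient 9v^2-45v+26.
The remaining quadratic factors as (3v-13)(3v-2).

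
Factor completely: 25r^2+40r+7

(5r+1)(5r+7)

Need a pair with product 25·7 = 175 and sum 40: that's 5 and 35.
Split the middle term: 25r^2+5r + 35r+7 = 5r(5r+1) + 7(5r+1).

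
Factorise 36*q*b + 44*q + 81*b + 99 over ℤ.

Group as (36*q*b + 44*q) + (81*b + 99) = 4*q*(9*b + 11) + 9*(9*b + 11).
Both groups share the factor (9*b + 11).

(4*q + 9)*(9*b + 11)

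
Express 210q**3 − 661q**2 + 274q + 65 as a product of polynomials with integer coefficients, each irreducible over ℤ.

(5q − 13)(6q + 1)(7q − 5)

Testing divisors of the constant over divisors of the leading coefficient, q = 13/5 is a root, so (5q − 13) is a factor; dividing leaves 42q**2 − 23q − 5.
The remaining quadratic factors as (7q − 5)(6q + 1).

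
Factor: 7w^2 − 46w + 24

(7w − 4)(w − 6)

Need a pair with product 7·24 = 168 and sum −46: that's −42 and −4.
Split the middle term: 7w^2 − 42w − 4w + 24 = 7w(w − 6) − 4(w − 6).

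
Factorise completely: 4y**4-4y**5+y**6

y**4(y-2)**2

Pull out the common factor y**4, leaving y**2-4y+4.
Recognize a perfect-square trinomial with the parts y and 2.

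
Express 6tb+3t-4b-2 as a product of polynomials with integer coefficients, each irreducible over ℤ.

(2b+1)(3t-2)

Group as (6tb+3t) + (-4b-2) = 3t(2b+1) - 2(2b+1).
Both groups share the factor (2b+1).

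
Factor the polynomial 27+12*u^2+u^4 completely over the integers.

Substitute w = u^2 to get a quadratic in w, then factor.
u^2+9 is irreducible over ℤ (sum of squares).
u^2+3 is irreducible over ℤ (always positive, so no real roots).

(u^2+3)*(u^2+9)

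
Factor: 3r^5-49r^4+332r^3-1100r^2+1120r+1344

By the rational root theorem, r = 4 is a root, so (r-4) divides it; the quotient is 3r^4-37r^3+184r^2-364r-336.
Continuing, r = 6 is a root, giving the factor (r-6) and quotient 3r^3-19r^2+70r+56.
Then r = -2/3 is a root, so (3r+2) divides it; the quotient is r^2-7r+28.
The quadratic r^2-7r+28 has discriminant -63 < 0 and is irreducible over ℤ.

(3r+2)(r-4)(r-6)(r^2-7r+28)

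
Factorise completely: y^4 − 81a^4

Difference of squares twice: with A = y and B = 3a, A⁴ − B⁴ = (A² − B²)(A² + B²), and A² − B² factors again.

(y − 3a)(y + 3a)(y^2 + 9a^2)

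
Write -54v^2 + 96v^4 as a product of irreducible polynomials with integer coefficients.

6v^2(4v + 3)(4v - 3)

Factor out 6v^2, leaving 16v^2 - 9, which is a difference of two squares.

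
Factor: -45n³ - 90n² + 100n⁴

Pull out the common factor 5n², then factor the remaining trinomial.

5n²(4n + 3)(5n - 6)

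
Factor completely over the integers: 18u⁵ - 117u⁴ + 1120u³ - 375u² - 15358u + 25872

(2u + 7)(3u - 7)(3u - 8)(u² - 5u + 66)

By the rational root theorem, u = 8/3 is a root, so (3u - 8) is a factor; dividing leaves 6u⁴ - 23u³ + 312u² + 707u - 3234.
Then u = 7/3 is a root, so (3u - 7) is a factor; dividing leaves 2u³ - 3u² + 97u + 462.
Next, u = -7/2 is a root, giving the factor (2u + 7) and quotient u² - 5u + 66.
The quadratic u² - 5u + 66 has discriminant -239 < 0 and is irreducible over ℤ.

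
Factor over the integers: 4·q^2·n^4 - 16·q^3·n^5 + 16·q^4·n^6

4·n^4·q^2·(2·q·n - 1)^2

Every term has a factor of 4·q^2·n^4; factoring it out leaves 4·q^2·n^2 - 4·q·n + 1.
Recognize a perfect-square trinomial with the parts 1 and 2·q·n.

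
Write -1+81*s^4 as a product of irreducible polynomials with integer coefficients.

Difference of squares twice: with A = 3*s and B = 1, A⁴ − B⁴ = (A² − B²)(A² + B²), and A² − B² factors again.

(3*s+1)*(3*s-1)*(9*s^2+1)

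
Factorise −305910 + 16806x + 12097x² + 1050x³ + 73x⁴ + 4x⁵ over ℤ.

(4x − 15)(x + 11)(x + 9)(x² + 2x + 206)

Testing divisors of the constant over divisors of the leading coefficient, x = −11 is a root, giving the factor (x + 11) and quotient 4x⁴ + 29x³ + 731x² + 4056x − 27810.
Next, x = 15/4 is a root, so (4x − 15) is a factor; dividing leaves x³ + 11x² + 224x + 1854.
Continuing, x = −9 is a root, so (x + 9) divides it; the quotient is x² + 2x + 206.
The quadratic x² + 2x + 206 has discriminant −820 < 0 and is irreducible over ℤ.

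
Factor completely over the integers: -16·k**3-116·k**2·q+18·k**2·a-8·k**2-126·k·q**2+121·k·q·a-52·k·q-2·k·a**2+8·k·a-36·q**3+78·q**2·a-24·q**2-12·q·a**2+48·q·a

-(2·k+q-2·a)·(8·k+6·q-a+4)·(k+6·q)

Group: 2·k·(-8·k**2-54·k·q+k·a-4·k-36·q**2+6·q·a-24·q) + (q-2·a)·(-8·k**2-54·k·q+k·a-4·k-36·q**2+6·q·a-24·q); both groups contain (-8·k**2-54·k·q+k·a-4·k-36·q**2+6·q·a-24·q), so (2·k+q-2·a) is a factor with cofactor -8·k**2-54·k·q+k·a-4·k-36·q**2+6·q·a-24·q.
The cofactor groups again: -8·k**2-54·k·q+k·a-4·k-36·q**2+6·q·a-24·q = -8·k·(k+6·q) + (-6·q+a-4)·(k+6·q); both groups contain (k+6·q), giving -(8·k+6·q-a+4)·(k+6·q).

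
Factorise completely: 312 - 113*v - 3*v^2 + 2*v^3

(2*v - 13)*(v + 8)*(v - 3)

Among the possible rational roots, v = -8 is a root, so (v + 8) is a factor; dividing leaves 2*v^2 - 19*v + 39.
The remaining quadratic factors as (v - 3)(2*v - 13).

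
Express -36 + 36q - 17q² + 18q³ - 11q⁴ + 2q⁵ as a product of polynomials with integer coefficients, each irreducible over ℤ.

Testing divisors of the constant over divisors of the leading coefficient, q = 3 is a root, giving the factor (q - 3) and quotient 2q⁴ - 5q³ + 3q² - 8q + 12.
Continuing, q = 3/2 is a root, so (2q - 3) is a factor; dividing leaves q³ - q² - 4.
Then q = 2 is a root, so (q - 2) divides it; the quotient is q² + q + 2.
The quadratic q² + q + 2 has discriminant -7 < 0 and is irreducible over ℤ.

(2q - 3)(q - 2)(q - 3)(q² + q + 2)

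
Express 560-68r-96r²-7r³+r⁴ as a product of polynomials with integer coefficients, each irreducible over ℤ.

Testing divisors of the constant over divisors of the leading coefficient, r = -4 is a root, so (r+4) divides it; the quotient is r³-11r²-52r+140.
Next, r = 2 is a root, so (r-2) is a factor; dividing leaves r²-9r-70.
The remaining quadratic factors as (r-14)(r+5).

(r+4)(r+5)(r-14)(r-2)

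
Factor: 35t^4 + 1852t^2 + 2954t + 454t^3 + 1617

(5t + 7)(7t + 11)(t + 3)(t + 7)

Testing divisors of the constant over divisors of the leading coefficient, t = -7/5 is a root, giving the factor (5t + 7) and quotient 7t^3 + 81t^2 + 257t + 231.
Continuing, t = -11/7 is a root, so (7t + 11) is a factor; dividing leaves t^2 + 10t + 21.
The remaining quadratic factors as (t + 7)(t + 3).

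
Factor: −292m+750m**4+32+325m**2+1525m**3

Among the possible rational roots, m = −4/5 is a root, giving the factor (5m+4) and quotient 150m**3+185m**2−83m+8.
Next, m = 1/5 is a root, so (5m−1) is a factor; dividing leaves 30m**2+43m−8.
The remaining quadratic factors as (5m+8)(6m−1).

(5m+4)(5m+8)(5m−1)(6m−1)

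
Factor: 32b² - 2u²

Pull out the common factor 2; 16b² - u² is a difference of squares.

2(4b + u)(4b - u)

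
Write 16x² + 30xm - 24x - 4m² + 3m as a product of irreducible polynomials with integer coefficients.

(8x - m)(2x + 4m - 3)

Group: 2x(8x - m) + (4m - 3)(8x - m); both groups contain (8x - m).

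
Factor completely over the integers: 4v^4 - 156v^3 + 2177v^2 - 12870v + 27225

Among the possible rational roots, v = 11/2 is a root, so (2v - 11) divides it; the quotient is 2v^3 - 67v^2 + 720v - 2475.
Continuing, v = 11 is a root, so (v - 11) divides it; the quotient is 2v^2 - 45v + 225.
The remaining quadratic factors as (2v - 15)(v - 15).

(2v - 11)(2v - 15)(v - 11)(v - 15)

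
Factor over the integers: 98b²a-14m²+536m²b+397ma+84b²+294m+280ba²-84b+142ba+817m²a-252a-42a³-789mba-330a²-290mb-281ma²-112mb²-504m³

-(7m-2b-6a)(8m-7a-6)(9m-7b+a+7)

Group: 8m(-63m²+67mb+47ma-49m-14b²-40ba+14b+6a²+42a) + (-7a-6)(-63m²+67mb+47ma-49m-14b²-40ba+14b+6a²+42a); both groups contain (-63m²+67mb+47ma-49m-14b²-40ba+14b+6a²+42a), so (8m-7a-6) is a factor with cofactor -63m²+67mb+47ma-49m-14b²-40ba+14b+6a²+42a.
The cofactor groups again: -63m²+67mb+47ma-49m-14b²-40ba+14b+6a²+42a = -7m(9m-7b+a+7) + (2b+6a)(9m-7b+a+7); both groups contain (9m-7b+a+7), giving -(7m-2b-6a)(9m-7b+a+7).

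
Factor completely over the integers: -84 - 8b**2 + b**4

Substitute u = b**2 to get a quadratic in u, then factor.
b**2 + 6 is irreducible over ℤ (always positive, so no real roots).
b**2 - 14 is irreducible over ℤ (14 is not a perfect square).

(b**2 + 6)(b**2 - 14)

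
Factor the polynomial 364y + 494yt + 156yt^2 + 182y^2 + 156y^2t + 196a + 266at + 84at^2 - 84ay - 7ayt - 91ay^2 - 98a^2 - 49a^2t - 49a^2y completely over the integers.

-(7a + 13y)(7a - 12t - 14)(y + t + 2)

Group: 7a(-7ay - 7at - 14a - 13y^2 - 13yt - 26y) + (-12t - 14)(-7ay - 7at - 14a - 13y^2 - 13yt - 26y); both groups contain (-7ay - 7at - 14a - 13y^2 - 13yt - 26y), so (7a - 12t - 14) is a factor with cofactor -7ay - 7at - 14a - 13y^2 - 13yt - 26y.
The cofactor groups again: -7ay - 7at - 14a - 13y^2 - 13yt - 26y = -y(7a + 13y) + (-t - 2)(7a + 13y); both groups contain (7a + 13y), giving -(y + t + 2)(7a + 13y).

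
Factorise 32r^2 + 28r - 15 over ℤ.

Need a pair with product 32·(-15) = -480 and sum 28: that's -12 and 40.
Split the middle term: 32r^2 - 12r + 40r - 15 = 4r(8r - 3) + 5(8r - 3).

(4r + 5)(8r - 3)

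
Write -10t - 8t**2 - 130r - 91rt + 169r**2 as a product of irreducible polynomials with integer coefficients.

Group: 13r(13r - 8t - 10) + t(13r - 8t - 10); both groups contain (13r - 8t - 10).

(13r + t)(13r - 8t - 10)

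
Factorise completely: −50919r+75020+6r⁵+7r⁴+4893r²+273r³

(6r−11)(r+11)(r−5)(r²−3r+124)

Trying the rational-root candidates, r = 11/6 is a root, giving the factor (6r−11) and quotient r⁴+3r³+51r²+909r−6820.
Then r = −11 is a root, so (r+11) is a factor; dividing leaves r³−8r²+139r−620.
Next, r = 5 is a root, so (r−5) is a factor; dividing leaves r²−3r+124.
The quadratic r²−3r+124 has discriminant −487 < 0 and is irreducible over ℤ.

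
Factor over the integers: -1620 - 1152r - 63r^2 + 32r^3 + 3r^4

(3r + 5)(r + 6)(r + 9)(r - 6)

Testing divisors of the constant over divisors of the leading coefficient, r = -9 is a root, so (r + 9) divides it; the quotient is 3r^3 + 5r^2 - 108r - 180.
Then r = -6 is a root, so (r + 6) is a factor; dividing leaves 3r^2 - 13r - 30.
The remaining quadratic factors as (r - 6)(3r + 5).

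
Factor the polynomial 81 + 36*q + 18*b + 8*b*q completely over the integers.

Group as (8*b*q + 18*b) + (36*q + 81) = 2*b*(4*q + 9) + 9*(4*q + 9).
Both groups share the factor (4*q + 9).

(2*b + 9)*(4*q + 9)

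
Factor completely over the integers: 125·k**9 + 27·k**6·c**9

k**6·(5·k + 3·c**3)·(25·k**2 - 15·k·c**3 + 9·c**6)

Factor out k**6 first: what remains is 125·k**3 + 27·c**9.
Recognize a sum of cubes with the parts 5·k and 3·c**3.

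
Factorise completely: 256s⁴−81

(4s+3)(4s−3)(16s²+9)

Write as (16s²)² − (9)², then factor 16s²−9 once more.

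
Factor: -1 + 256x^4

(4x + 1)(4x - 1)(16x^2 + 1)

(4x)⁴ − (1)⁴ = ((4x)² − (1)²)((4x)² + (1)²); the first factor splits again, the second (16x^2 + 1) is irreducible.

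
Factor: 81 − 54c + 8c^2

(2c − 9)(4c − 9)

Need a pair with product 8·81 = 648 and sum −54: that's −18 and −36.
Split the middle term: 8c^2 − 18c − 36c + 81 = 2c(4c − 9) − 9(4c − 9).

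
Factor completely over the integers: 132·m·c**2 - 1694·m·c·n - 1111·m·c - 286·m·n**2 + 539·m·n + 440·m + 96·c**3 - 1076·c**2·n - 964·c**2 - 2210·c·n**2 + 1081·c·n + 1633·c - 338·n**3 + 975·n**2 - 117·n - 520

(12·c + 2·n - 5)·(11·m + 8·c + 13·n - 13)·(c - 13·n - 8)

Group: 11·m·(12·c**2 - 154·c·n - 101·c - 26·n**2 + 49·n + 40) + (8·c + 13·n - 13)·(12·c**2 - 154·c·n - 101·c - 26·n**2 + 49·n + 40); both groups contain (12·c**2 - 154·c·n - 101·c - 26·n**2 + 49·n + 40), so (11·m + 8·c + 13·n - 13) is a factor with cofactor 12·c**2 - 154·c·n - 101·c - 26·n**2 + 49·n + 40.
The cofactor groups again: 12·c**2 - 154·c·n - 101·c - 26·n**2 + 49·n + 40 = 12·c·(c - 13·n - 8) + (2·n - 5)·(c - 13·n - 8); both groups contain (c - 13·n - 8), giving (12·c + 2·n - 5)·(c - 13·n - 8).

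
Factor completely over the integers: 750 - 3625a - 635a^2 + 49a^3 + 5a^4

Trying the rational-root candidates, a = 1/5 is a root, so (5a - 1) divides it; the quotient is a^3 + 10a^2 - 125a - 750.
Continuing, a = 10 is a root, giving the factor (a - 10) and quotient a^2 + 20a + 75.
The remaining quadratic factors as (a + 15)(a + 5).

(5a - 1)(a + 15)(a + 5)(a - 10)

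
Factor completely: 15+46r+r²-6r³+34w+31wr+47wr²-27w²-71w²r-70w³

-(7w-2r-5)(5w-r+3)(2w+3r+1)

Group: 5w(-14w²-17wr+3w+6r²+17r+5) + (-r+3)(-14w²-17wr+3w+6r²+17r+5); both groups contain (-14w²-17wr+3w+6r²+17r+5), so (5w-r+3) is a factor with cofactor -14w²-17wr+3w+6r²+17r+5.
The cofactor groups again: -14w²-17wr+3w+6r²+17r+5 = -7w(2w+3r+1) + (2r+5)(2w+3r+1); both groups contain (2w+3r+1), giving -(7w-2r-5)(2w+3r+1).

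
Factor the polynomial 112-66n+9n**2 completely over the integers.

Need a pair with product 9·112 = 1008 and sum -66: that's -24 and -42.
Split the middle term: 9n**2-24n - 42n+112 = 3n(3n-8) - 14(3n-8).

(3n-14)(3n-8)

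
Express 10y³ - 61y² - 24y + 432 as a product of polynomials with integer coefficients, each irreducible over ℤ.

Among the possible rational roots, y = 9/2 is a root, giving the factor (2y - 9) and quotient 5y² - 8y - 48.
The remaining quadratic factors as (5y + 12)(y - 4).

(2y - 9)(5y + 12)(y - 4)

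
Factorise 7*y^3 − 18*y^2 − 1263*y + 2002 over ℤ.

(7*y − 11)*(y + 13)*(y − 14)

Testing divisors of the constant over divisors of the leading coefficient, y = −13 is a root, so (y + 13) is a factor; dividing leaves 7*y^2 − 109*y + 154.
The remaining quadratic factors as (7*y − 11)(y − 14).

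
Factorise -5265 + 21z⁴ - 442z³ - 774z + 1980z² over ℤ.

(3z - 13)(7z + 9)(z - 15)(z - 3)

Testing divisors of the constant over divisors of the leading coefficient, z = 13/3 is a root, so (3z - 13) is a factor; dividing leaves 7z³ - 117z² + 153z + 405.
Next, z = 3 is a root, so (z - 3) is a factor; dividing leaves 7z² - 96z - 135.
The remaining quadratic factors as (7z + 9)(z - 15).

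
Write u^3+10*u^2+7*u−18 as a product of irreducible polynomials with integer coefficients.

Trying the rational-root candidates, u = −9 is a root, so (u+9) divides it; the quotient is u^2+u−2.
The remaining quadratic factors as (u−1)(u+2).

(u+2)*(u+9)*(u−1)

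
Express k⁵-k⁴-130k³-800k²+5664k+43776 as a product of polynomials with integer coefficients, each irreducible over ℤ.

(k+6)(k-12)(k-8)(k²+13k+76)

Trying the rational-root candidates, k = 8 is a root, so (k-8) is a factor; dividing leaves k⁴+7k³-74k²-1392k-5472.
Then k = 12 is a root, giving the factor (k-12) and quotient k³+19k²+154k+456.
Next, k = -6 is a root, giving the factor (k+6) and quotient k²+13k+76.
The quadratic k²+13k+76 has discriminant -135 < 0 and is irreducible over ℤ.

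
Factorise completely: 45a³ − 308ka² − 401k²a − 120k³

−(8k − a)(3k + 5a)(5k + 9a)

Group: 8k(−15k² − 52ka − 45a²) − a(−15k² − 52ka − 45a²); both groups contain (−15k² − 52ka − 45a²), so (8k − a) is a factor with cofactor −15k² − 52ka − 45a².
The cofactor groups again: −15k² − 52ka − 45a² = −5k(3k + 5a) − 9a(3k + 5a); both groups contain (3k + 5a), giving −(5k + 9a)(3k + 5a).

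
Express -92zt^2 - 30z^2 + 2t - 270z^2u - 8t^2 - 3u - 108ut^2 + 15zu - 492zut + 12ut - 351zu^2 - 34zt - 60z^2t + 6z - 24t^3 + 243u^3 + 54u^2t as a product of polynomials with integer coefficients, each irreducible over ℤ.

Group: 9u(-30z^2 - 39zu - 46zt + 6z + 27u^2 - 3u - 12t^2 + 2t) + (2t + 1)(-30z^2 - 39zu - 46zt + 6z + 27u^2 - 3u - 12t^2 + 2t); both groups contain (-30z^2 - 39zu - 46zt + 6z + 27u^2 - 3u - 12t^2 + 2t), so (9u + 2t + 1) is a factor with cofactor -30z^2 - 39zu - 46zt + 6z + 27u^2 - 3u - 12t^2 + 2t.
The cofactor groups again: -30z^2 - 39zu - 46zt + 6z + 27u^2 - 3u - 12t^2 + 2t = -5z(6z - 3u + 2t) + (-9u - 6t + 1)(6z - 3u + 2t); both groups contain (6z - 3u + 2t), giving -(5z + 9u + 6t - 1)(6z - 3u + 2t).

-(9u + 2t + 1)(6z - 3u + 2t)(5z + 9u + 6t - 1)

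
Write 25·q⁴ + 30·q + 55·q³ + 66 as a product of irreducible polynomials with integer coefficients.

(5·q + 11)·(5·q³ + 6)

Group as (25·q⁴ + 30·q) + (55·q³ + 66) = 5·q·(5·q³ + 6) + 11·(5·q³ + 6).
Both groups share the factor (5·q³ + 6).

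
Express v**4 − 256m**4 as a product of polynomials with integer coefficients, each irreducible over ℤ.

(v)⁴ − (4m)⁴ = ((v)² − (4m)²)((v)² + (4m)²); the first factor splits again, the second (v**2 + 16m**2) is irreducible.

(v − 4m)(v + 4m)(v**2 + 16m**2)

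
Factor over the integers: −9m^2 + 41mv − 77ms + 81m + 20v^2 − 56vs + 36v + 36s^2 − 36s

Group: −9m(m − 5v + 9s − 9) + (−4v + 4s)(m − 5v + 9s − 9); both groups contain (m − 5v + 9s − 9).

−(9m + 4v − 4s)(m − 5v + 9s − 9)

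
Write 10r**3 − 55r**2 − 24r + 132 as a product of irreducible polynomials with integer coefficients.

(2r − 11)(5r**2 − 12)

Group as (10r**3 − 24r) + (−55r**2 + 132) = 2r(5r**2 − 12) − 11(5r**2 − 12).
Both groups share the factor (5r**2 − 12).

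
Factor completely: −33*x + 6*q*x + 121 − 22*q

Group as (6*q*x − 22*q) + (−33*x + 121) = 2*q*(3*x − 11) − 11*(3*x − 11).
Both groups share the factor (3*x − 11).

(2*q − 11)*(3*x − 11)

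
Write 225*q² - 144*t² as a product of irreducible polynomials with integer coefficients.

Pull out the common factor 9; 25*q² - 16*t² is a difference of squares.

9*(5*q + 4*t)*(5*q - 4*t)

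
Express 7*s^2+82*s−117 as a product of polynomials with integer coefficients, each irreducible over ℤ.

(7*s−9)*(s+13)

Need a pair with product 7·(−117) = −819 and sum 82: that's 91 and −9.
Split the middle term: 7*s^2+91*s − 9*s−117 = 7*s*(s+13) − 9*(s+13).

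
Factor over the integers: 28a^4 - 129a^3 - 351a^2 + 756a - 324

By the rational root theorem, a = -3 is a root, so (a + 3) divides it; the quotient is 28a^3 - 213a^2 + 288a - 108.
Next, a = 3/4 is a root, so (4a - 3) is a factor; dividing leaves 7a^2 - 48a + 36.
The remaining quadratic factors as (a - 6)(7a - 6).

(4a - 3)(7a - 6)(a + 3)(a - 6)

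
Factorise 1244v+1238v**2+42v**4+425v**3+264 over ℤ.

Testing divisors of the constant over divisors of the leading coefficient, v = -2/7 is a root, giving the factor (7v+2) and quotient 6v**3+59v**2+160v+132.
Continuing, v = -2 is a root, giving the factor (v+2) and quotient 6v**2+47v+66.
The remaining quadratic factors as (v+6)(6v+11).

(6v+11)(7v+2)(v+2)(v+6)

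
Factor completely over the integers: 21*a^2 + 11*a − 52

Need a pair with product 21·(−52) = −1092 and sum 11: that's 39 and −28.
Split the middle term: 21*a^2 + 39*a − 28*a − 52 = 3*a*(7*a + 13) − 4*(7*a + 13).

(3*a − 4)*(7*a + 13)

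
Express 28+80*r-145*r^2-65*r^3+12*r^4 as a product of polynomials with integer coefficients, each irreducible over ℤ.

Testing divisors of the constant over divisors of the leading coefficient, r = 7 is a root, giving the factor (r-7) and quotient 12*r^3+19*r^2-12*r-4.
Continuing, r = 2/3 is a root, so (3*r-2) is a factor; dividing leaves 4*r^2+9*r+2.
The remaining quadratic factors as (4*r+1)(r+2).

(3*r-2)*(4*r+1)*(r+2)*(r-7)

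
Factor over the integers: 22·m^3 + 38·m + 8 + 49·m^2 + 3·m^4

(3·m + 1)·(m + 1)·(m + 2)·(m + 4)

Among the possible rational roots, m = −2 is a root, giving the factor (m + 2) and quotient 3·m^3 + 16·m^2 + 17·m + 4.
Then m = −4 is a root, giving the factor (m + 4) and quotient 3·m^2 + 4·m + 1.
The remaining quadratic factors as (3·m + 1)(m + 1).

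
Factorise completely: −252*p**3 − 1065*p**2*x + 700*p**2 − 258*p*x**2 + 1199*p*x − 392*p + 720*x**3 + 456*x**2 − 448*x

Group: 9*p*(−28*p**2 − 137*p*x + 56*p − 120*x**2 + 64*x) + (−6*x − 7)*(−28*p**2 − 137*p*x + 56*p − 120*x**2 + 64*x); both groups contain (−28*p**2 − 137*p*x + 56*p − 120*x**2 + 64*x), so (9*p − 6*x − 7) is a factor with cofactor −28*p**2 − 137*p*x + 56*p − 120*x**2 + 64*x.
The cofactor groups again: −28*p**2 − 137*p*x + 56*p − 120*x**2 + 64*x = −7*p*(4*p + 15*x − 8) − 8*x*(4*p + 15*x − 8); both groups contain (4*p + 15*x − 8), giving −(7*p + 8*x)*(4*p + 15*x − 8).

−(4*p + 15*x − 8)*(7*p + 8*x)*(9*p − 6*x − 7)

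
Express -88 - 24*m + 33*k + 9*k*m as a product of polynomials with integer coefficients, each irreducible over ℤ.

Group as (9*k*m + 33*k) + (-24*m - 88) = 3*k*(3*m + 11) - 8*(3*m + 11).
Both groups share the factor (3*m + 11).

(3*k - 8)*(3*m + 11)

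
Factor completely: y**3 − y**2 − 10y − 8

Testing divisors of the constant over divisors of the leading coefficient, y = −2 is a root, giving the factor (y + 2) and quotient y**2 − 3y − 4.
The remaining quadratic factors as (y − 4)(y + 1).

(y + 1)(y + 2)(y − 4)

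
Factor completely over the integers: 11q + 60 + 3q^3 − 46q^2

Testing divisors of the constant over divisors of the leading coefficient, q = −1 is a root, so (q + 1) is a factor; dividing leaves 3q^2 − 49q + 60.
The remaining quadratic factors as (3q − 4)(q − 15).

(3q − 4)(q + 1)(q − 15)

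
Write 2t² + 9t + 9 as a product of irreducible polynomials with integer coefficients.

Need a pair with product 2·9 = 18 and sum 9: that's 6 and 3.
Split the middle term: 2t² + 6t + 3t + 9 = 2t(t + 3) + 3(t + 3).

(2t + 3)(t + 3)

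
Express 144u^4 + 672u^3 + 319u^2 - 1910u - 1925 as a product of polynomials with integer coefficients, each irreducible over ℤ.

(3u + 7)(3u - 5)(4u + 11)(4u + 5)

Trying the rational-root candidates, u = -11/4 is a root, so (4u + 11) divides it; the quotient is 36u^3 + 69u^2 - 110u - 175.
Next, u = -5/4 is a root, giving the factor (4u + 5) and quotient 9u^2 + 6u - 35.
The remaining quadratic factors as (3u - 5)(3u + 7).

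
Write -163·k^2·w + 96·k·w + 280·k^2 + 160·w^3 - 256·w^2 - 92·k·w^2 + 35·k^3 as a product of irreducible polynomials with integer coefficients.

(5·k - 4·w)·(7·k + 8·w)·(k - 5·w + 8)

Group: 7·k·(5·k^2 - 29·k·w + 40·k + 20·w^2 - 32·w) + 8·w·(5·k^2 - 29·k·w + 40·k + 20·w^2 - 32·w); both groups contain (5·k^2 - 29·k·w + 40·k + 20·w^2 - 32·w), so (7·k + 8·w) is a factor with cofactor 5·k^2 - 29·k·w + 40·k + 20·w^2 - 32·w.
The cofactor groups again: 5·k^2 - 29·k·w + 40·k + 20·w^2 - 32·w = 5·k·(k - 5·w + 8) - 4·w·(k - 5·w + 8); both groups contain (k - 5·w + 8), giving (5·k - 4·w)·(k - 5·w + 8).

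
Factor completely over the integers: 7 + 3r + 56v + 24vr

(3r + 7)(8v + 1)

Group as (24vr + 56v) + (3r + 7) = 8v(3r + 7) + (3r + 7).
Both groups share the factor (3r + 7).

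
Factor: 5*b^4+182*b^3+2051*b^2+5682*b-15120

Among the possible rational roots, b = -14 is a root, so (b+14) is a factor; dividing leaves 5*b^3+112*b^2+483*b-1080.
Then b = -15 is a root, so (b+15) is a factor; dividing leaves 5*b^2+37*b-72.
The remaining quadratic factors as (5*b-8)(b+9).

(5*b-8)*(b+14)*(b+15)*(b+9)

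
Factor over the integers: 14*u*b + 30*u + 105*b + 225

Group as (14*u*b + 30*u) + (105*b + 225) = 2*u*(7*b + 15) + 15*(7*b + 15).
Both groups share the factor (7*b + 15).

(2*u + 15)*(7*b + 15)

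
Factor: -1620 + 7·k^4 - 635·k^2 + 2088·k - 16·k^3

(7·k - 9)·(k + 10)·(k - 2)·(k - 9)

Trying the rational-root candidates, k = 9/7 is a root, giving the factor (7·k - 9) and quotient k^3 - k^2 - 92·k + 180.
Next, k = -10 is a root, so (k + 10) divides it; the quotient is k^2 - 11·k + 18.
The remaining quadratic factors as (k - 9)(k - 2).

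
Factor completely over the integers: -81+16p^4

Difference of squares twice: with A = 2p and B = 3, A⁴ − B⁴ = (A² − B²)(A² + B²), and A² − B² factors again.

(2p+3)(2p-3)(4p^2+9)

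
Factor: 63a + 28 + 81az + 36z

Group as (81az + 63a) + (36z + 28) = 9a(9z + 7) + 4(9z + 7).
Both groups share the factor (9z + 7).

(9a + 4)(9z + 7)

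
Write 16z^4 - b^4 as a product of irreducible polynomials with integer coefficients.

(2z - b)(2z + b)(4z^2 + b^2)

Write as (4z^2)² − (b^2)², then factor 4z^2 - b^2 once more.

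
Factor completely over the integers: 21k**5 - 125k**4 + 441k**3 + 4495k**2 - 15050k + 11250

Trying the rational-root candidates, k = 9/7 is a root, so (7k - 9) divides it; the quotient is 3k**4 - 14k**3 + 45k**2 + 700k - 1250.
Next, k = -5 is a root, so (k + 5) is a factor; dividing leaves 3k**3 - 29k**2 + 190k - 250.
Next, k = 5/3 is a root, so (3k - 5) divides it; the quotient is k**2 - 8k + 50.
The quadratic k**2 - 8k + 50 has discriminant -136 < 0 and is irreducible over ℤ.

(3k - 5)(7k - 9)(k + 5)(k**2 - 8k + 50)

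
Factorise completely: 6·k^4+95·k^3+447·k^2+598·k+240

(6·k+5)·(k+1)·(k+6)·(k+8)

Testing divisors of the constant over divisors of the leading coefficient, k = −5/6 is a root, so (6·k+5) is a factor; dividing leaves k^3+15·k^2+62·k+48.
Next, k = −1 is a root, so (k+1) divides it; the quotient is k^2+14·k+48.
The remaining quadratic factors as (k+8)(k+6).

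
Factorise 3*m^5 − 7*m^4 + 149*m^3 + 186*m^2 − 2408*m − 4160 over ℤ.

Among the possible rational roots, m = 4 is a root, so (m − 4) divides it; the quotient is 3*m^4 + 5*m^3 + 169*m^2 + 862*m + 1040.
Next, m = −8/3 is a root, so (3*m + 8) is a factor; dividing leaves m^3 − m^2 + 59*m + 130.
Next, m = −2 is a root, giving the factor (m + 2) and quotient m^2 − 3*m + 65.
The quadratic m^2 − 3*m + 65 has discriminant −251 < 0 and is irreducible over ℤ.

(3*m + 8)*(m + 2)*(m − 4)*(m^2 − 3*m + 65)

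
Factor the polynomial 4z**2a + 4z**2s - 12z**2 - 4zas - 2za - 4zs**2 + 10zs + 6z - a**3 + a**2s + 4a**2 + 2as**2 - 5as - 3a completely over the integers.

Group: a(4z**2 - 4zs - 2z - a**2 + 2as + a) + (s - 3)(4z**2 - 4zs - 2z - a**2 + 2as + a); both groups contain (4z**2 - 4zs - 2z - a**2 + 2as + a), so (a + s - 3) is a factor with cofactor 4z**2 - 4zs - 2z - a**2 + 2as + a.
The cofactor groups again: 4z**2 - 4zs - 2z - a**2 + 2as + a = 2z(2z - a) + (a - 2s - 1)(2z - a); both groups contain (2z - a), giving (2z + a - 2s - 1)(2z - a).

(2z - a)(a + s - 3)(2z + a - 2s - 1)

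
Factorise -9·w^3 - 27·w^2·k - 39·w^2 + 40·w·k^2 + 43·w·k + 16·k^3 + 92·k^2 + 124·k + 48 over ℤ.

-(3·w - 4·k - 3)·(w + 4·k + 4)·(3·w + k + 4)

Group: w·(-9·w^2 + 9·w·k - 3·w + 4·k^2 + 19·k + 12) + (4·k + 4)·(-9·w^2 + 9·w·k - 3·w + 4·k^2 + 19·k + 12); both groups contain (-9·w^2 + 9·w·k - 3·w + 4·k^2 + 19·k + 12), so (w + 4·k + 4) is a factor with cofactor -9·w^2 + 9·w·k - 3·w + 4·k^2 + 19·k + 12.
The cofactor groups again: -9·w^2 + 9·w·k - 3·w + 4·k^2 + 19·k + 12 = -3·w·(3·w - 4·k - 3) + (-k - 4)·(3·w - 4·k - 3); both groups contain (3·w - 4·k - 3), giving -(3·w + k + 4)·(3·w - 4·k - 3).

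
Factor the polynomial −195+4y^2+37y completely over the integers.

(4y−15)(y+13)

Need a pair with product 4·(−195) = −780 and sum 37: that's 52 and −15.
Split the middle term: 4y^2+52y − 15y−195 = 4y(y+13) − 15(y+13).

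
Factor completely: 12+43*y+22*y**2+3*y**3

Testing divisors of the constant over divisors of the leading coefficient, y = -4 is a root, giving the factor (y+4) and quotient 3*y**2+10*y+3.
The remaining quadratic factors as (3*y+1)(y+3).

(3*y+1)*(y+3)*(y+4)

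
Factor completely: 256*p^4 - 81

(4*p + 3)*(4*p - 3)*(16*p^2 + 9)

(4*p)⁴ − (3)⁴ = ((4*p)² − (3)²)((4*p)² + (3)²); the first factor splits again, the second (16*p^2 + 9) is irreducible.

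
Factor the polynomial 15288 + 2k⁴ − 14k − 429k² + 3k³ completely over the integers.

Testing divisors of the constant over divisors of the leading coefficient, k = −13/2 is a root, giving the factor (2k + 13) and quotient k³ − 5k² − 182k + 1176.
Continuing, k = 7 is a root, giving the factor (k − 7) and quotient k² + 2k − 168.
The remaining quadratic factors as (k − 12)(k + 14).

(2k + 13)(k + 14)(k − 12)(k − 7)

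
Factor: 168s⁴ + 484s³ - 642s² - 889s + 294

(2s + 7)(2s - 3)(6s + 7)(7s - 2)

Trying the rational-root candidates, s = 3/2 is a root, so (2s - 3) divides it; the quotient is 84s³ + 368s² + 231s - 98.
Continuing, s = -7/6 is a root, so (6s + 7) is a factor; dividing leaves 14s² + 45s - 14.
The remaining quadratic factors as (7s - 2)(2s + 7).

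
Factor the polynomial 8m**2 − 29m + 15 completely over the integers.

(8m − 5)(m − 3)

Need a pair with product 8·15 = 120 and sum −29: that's −5 and −24.
Split the middle term: 8m**2 − 5m − 24m + 15 = m(8m − 5) − 3(8m − 5).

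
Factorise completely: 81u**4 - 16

(3u + 2)(3u - 2)(9u**2 + 4)

(3u)⁴ − (2)⁴ = ((3u)² − (2)²)((3u)² + (2)²); the first factor splits again, the second (9u**2 + 4) is irreducible.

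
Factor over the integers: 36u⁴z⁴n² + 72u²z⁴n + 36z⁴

36z⁴(u²n + 1)²

Every term has a factor of 36z⁴; factoring it out leaves u⁴n² + 2u²n + 1.
Recognize a perfect-square trinomial with the parts u²n and 1.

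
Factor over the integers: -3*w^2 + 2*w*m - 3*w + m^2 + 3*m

Group: -3*w*(w - m) + (-m - 3)*(w - m); both groups contain (w - m).

-(w - m)*(3*w + m + 3)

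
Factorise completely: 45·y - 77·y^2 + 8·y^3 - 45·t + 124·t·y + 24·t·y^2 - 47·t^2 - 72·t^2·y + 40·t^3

Group: t·(40·t^2 - 32·t·y - 47·t - 8·y^2 + 77·y - 45) - y·(40·t^2 - 32·t·y - 47·t - 8·y^2 + 77·y - 45); both groups contain (40·t^2 - 32·t·y - 47·t - 8·y^2 + 77·y - 45), so (t - y) is a factor with cofactor 40·t^2 - 32·t·y - 47·t - 8·y^2 + 77·y - 45.
The cofactor groups again: 40·t^2 - 32·t·y - 47·t - 8·y^2 + 77·y - 45 = 5·t·(8·t - 8·y + 5) + (y - 9)·(8·t - 8·y + 5); both groups contain (8·t - 8·y + 5), giving (5·t + y - 9)·(8·t - 8·y + 5).

(5·t + y - 9)·(8·t - 8·y + 5)·(t - y)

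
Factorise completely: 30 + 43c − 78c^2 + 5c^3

Among the possible rational roots, c = 1 is a root, so (c − 1) divides it; the quotient is 5c^2 − 73c − 30.
The remaining quadratic factors as (c − 15)(5c + 2).

(5c + 2)(c − 1)(c − 15)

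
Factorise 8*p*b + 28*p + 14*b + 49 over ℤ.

(2*b + 7)*(4*p + 7)

Group as (8*p*b + 28*p) + (14*b + 49) = 4*p*(2*b + 7) + 7*(2*b + 7).
Both groups share the factor (2*b + 7).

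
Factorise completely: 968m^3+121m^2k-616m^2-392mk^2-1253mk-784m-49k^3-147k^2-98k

Group: 8m(121m^2-77m-49k^2-147k-98) + k(121m^2-77m-49k^2-147k-98); both groups contain (121m^2-77m-49k^2-147k-98), so (8m+k) is a factor with cofactor 121m^2-77m-49k^2-147k-98.
The cofactor groups again: 121m^2-77m-49k^2-147k-98 = 11m(11m+7k+7) + (-7k-14)(11m+7k+7); both groups contain (11m+7k+7), giving (11m-7k-14)(11m+7k+7).

(11m-7k-14)(11m+7k+7)(8m+k)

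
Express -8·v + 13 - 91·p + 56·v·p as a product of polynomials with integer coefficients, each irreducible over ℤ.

(7·p - 1)·(8·v - 13)

Group as (56·v·p - 8·v) + (-91·p + 13) = 8·v·(7·p - 1) - 13·(7·p - 1).
Both groups share the factor (7·p - 1).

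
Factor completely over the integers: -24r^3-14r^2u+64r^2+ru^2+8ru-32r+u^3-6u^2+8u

-(2r+u-4)(3r+u-2)(4r-u)

Group: 2r(-12r^2-ru+8r+u^2-2u) + (u-4)(-12r^2-ru+8r+u^2-2u); both groups contain (-12r^2-ru+8r+u^2-2u), so (2r+u-4) is a factor with cofactor -12r^2-ru+8r+u^2-2u.
The cofactor groups again: -12r^2-ru+8r+u^2-2u = -4r(3r+u-2) + u(3r+u-2); both groups contain (3r+u-2), giving -(4r-u)(3r+u-2).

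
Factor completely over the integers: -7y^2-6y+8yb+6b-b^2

Group: -y(7y-b+6) + b(7y-b+6); both groups contain (7y-b+6).

-(7y-b+6)(y-b)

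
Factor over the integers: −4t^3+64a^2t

4t(4a+t)(4a−t)

Factor out 4t, leaving 16a^2−t^2, which is a difference of two squares.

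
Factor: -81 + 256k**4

(4k + 3)(4k - 3)(16k**2 + 9)

Write as (16k**2)² − (9)², then factor 16k**2 - 9 once more.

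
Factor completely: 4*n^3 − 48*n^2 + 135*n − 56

Trying the rational-root candidates, n = 8 is a root, so (n − 8) is a factor; dividing leaves 4*n^2 − 16*n + 7.
The remaining quadratic factors as (2*n − 7)(2*n − 1).

(2*n − 1)*(2*n − 7)*(n − 8)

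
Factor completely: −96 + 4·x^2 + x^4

Substitute u = x^2 to get a quadratic in u, then factor.
x^2 − 8 is irreducible over ℤ (8 is not a perfect square).
x^2 + 12 is irreducible over ℤ (always positive, so no real roots).

(x^2 + 12)·(x^2 − 8)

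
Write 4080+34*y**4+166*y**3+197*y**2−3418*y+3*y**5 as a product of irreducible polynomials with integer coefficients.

By the rational root theorem, y = 2 is a root, giving the factor (y−2) and quotient 3*y**4+40*y**3+246*y**2+689*y−2040.
Then y = 5/3 is a root, so (3*y−5) is a factor; dividing leaves y**3+15*y**2+107*y+408.
Then y = −8 is a root, so (y+8) divides it; the quotient is y**2+7*y+51.
The quadratic y**2+7*y+51 has discriminant −155 < 0 and is irreducible over ℤ.

(3*y−5)*(y+8)*(y−2)*(y**2+7*y+51)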